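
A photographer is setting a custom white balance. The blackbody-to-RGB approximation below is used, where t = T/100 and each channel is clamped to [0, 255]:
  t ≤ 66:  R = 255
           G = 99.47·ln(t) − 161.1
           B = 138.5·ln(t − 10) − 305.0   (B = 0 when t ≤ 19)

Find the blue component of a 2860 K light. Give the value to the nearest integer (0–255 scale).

t = 2860/100 = 28.6; the t ≤ 66 branch applies.
B = 138.5·ln(28.6 − 10) − 305.0 = 138.5·ln 18.6 − 305.0 = 138.5·2.9232 − 305.0 = 99.858.
Rounded: 100.

100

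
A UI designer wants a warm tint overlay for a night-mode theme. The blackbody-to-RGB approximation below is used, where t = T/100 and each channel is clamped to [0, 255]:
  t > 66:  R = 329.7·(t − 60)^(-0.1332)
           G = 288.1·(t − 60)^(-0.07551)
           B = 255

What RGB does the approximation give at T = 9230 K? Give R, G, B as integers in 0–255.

R=208, G=222, B=255

t = 9230/100 = 92.3; the t > 66 branch applies.
R = 329.7·(92.3 − 60)^(-0.1332) = 329.7·32.3^(-0.1332) = 329.7·0.62947 = 207.536.
G = 288.1·(92.3 − 60)^(-0.07551) = 288.1·32.3^(-0.07551) = 288.1·0.76920 = 221.607.
B = 255 by definition for t > 66.
Rounded: (208, 222, 255).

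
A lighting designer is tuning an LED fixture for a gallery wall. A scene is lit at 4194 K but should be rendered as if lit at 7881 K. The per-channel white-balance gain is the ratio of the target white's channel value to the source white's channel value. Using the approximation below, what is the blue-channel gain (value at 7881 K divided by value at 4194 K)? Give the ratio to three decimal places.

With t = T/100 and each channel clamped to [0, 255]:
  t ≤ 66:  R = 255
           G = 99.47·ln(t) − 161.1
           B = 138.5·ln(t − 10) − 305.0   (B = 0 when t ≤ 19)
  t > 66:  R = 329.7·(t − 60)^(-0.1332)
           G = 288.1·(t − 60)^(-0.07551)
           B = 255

1.459

At 4194 K (t = 41.94):
  B = 138.5·ln(41.94 − 10) − 305.0 = 138.5·ln 31.94 − 305.0 = 138.5·3.4639 − 305.0 = 174.744.
At 7881 K (t = 78.81):
  B = 255 by definition for t > 66.
Gain = 255.000 / 174.744 = 1.4593 → 1.459.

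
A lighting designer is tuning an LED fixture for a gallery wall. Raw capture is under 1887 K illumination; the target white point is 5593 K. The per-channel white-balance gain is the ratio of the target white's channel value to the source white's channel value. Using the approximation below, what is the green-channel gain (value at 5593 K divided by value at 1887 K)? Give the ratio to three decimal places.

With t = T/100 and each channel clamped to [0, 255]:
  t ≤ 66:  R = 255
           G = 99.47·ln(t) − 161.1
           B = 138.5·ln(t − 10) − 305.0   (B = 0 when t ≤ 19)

1.824

At 1887 K (t = 18.87):
  G = 99.47·ln 18.87 − 161.1 = 99.47·2.9376 − 161.1 = 131.100.
At 5593 K (t = 55.93):
  G = 99.47·ln 55.93 − 161.1 = 99.47·4.0241 − 161.1 = 239.177.
Gain = 239.177 / 131.100 = 1.8244 → 1.824.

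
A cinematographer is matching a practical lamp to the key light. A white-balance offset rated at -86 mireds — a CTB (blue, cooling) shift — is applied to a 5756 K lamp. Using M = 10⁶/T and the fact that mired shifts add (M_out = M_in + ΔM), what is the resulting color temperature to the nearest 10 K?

M_in = 10⁶/5756 = 173.73 mireds.
M_out = 173.73 + (-86) = 87.73 mireds.
T_out = 10⁶/87.73 = 11398.4 K → 11400 K.

11400 K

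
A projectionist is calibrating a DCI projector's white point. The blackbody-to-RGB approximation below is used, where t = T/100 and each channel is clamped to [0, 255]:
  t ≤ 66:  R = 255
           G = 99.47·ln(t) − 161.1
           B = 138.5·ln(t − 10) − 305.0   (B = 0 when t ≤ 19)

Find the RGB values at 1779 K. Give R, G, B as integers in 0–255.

R=255, G=125, B=0

t = 1779/100 = 17.79; the t ≤ 66 branch applies.
R = 255 by definition for t ≤ 66.
G = 99.47·ln 17.79 − 161.1 = 99.47·2.8786 − 161.1 = 125.238.
t = 17.79 ≤ 19, so B = 0.
Rounded: (255, 125, 0).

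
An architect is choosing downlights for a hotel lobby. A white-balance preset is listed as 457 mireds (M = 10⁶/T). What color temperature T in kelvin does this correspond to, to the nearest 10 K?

T = 10⁶ / 457 = 2188.18 K → 2190 K.

2190 K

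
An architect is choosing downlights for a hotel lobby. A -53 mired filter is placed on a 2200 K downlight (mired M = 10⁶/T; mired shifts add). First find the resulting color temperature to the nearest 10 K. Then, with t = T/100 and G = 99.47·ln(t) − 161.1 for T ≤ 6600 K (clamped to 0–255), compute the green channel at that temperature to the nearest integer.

159

M_in = 10⁶/2200 = 454.55; M_out = 454.55 + (-53) = 401.55.
T_out = 10⁶/401.55 = 2490.4 K → 2490 K; t = 24.9.
G = 99.47·ln 24.9 − 161.1 = 99.47·3.2149 − 161.1 = 158.683.
Rounded: 159.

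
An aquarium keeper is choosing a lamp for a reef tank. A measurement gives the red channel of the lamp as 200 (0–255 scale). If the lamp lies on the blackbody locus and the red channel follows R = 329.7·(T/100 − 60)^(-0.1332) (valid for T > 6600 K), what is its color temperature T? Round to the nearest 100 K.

(t − 60)^(-0.1332) = 200/329.7 = 0.60661.
t − 60 = 0.60661^(1/-0.1332) = 0.60661^(-7.508) = 42.638, so t = 102.638.
T = 100·t = 10264 K → 10300 K to the nearest 100 K.

10300 K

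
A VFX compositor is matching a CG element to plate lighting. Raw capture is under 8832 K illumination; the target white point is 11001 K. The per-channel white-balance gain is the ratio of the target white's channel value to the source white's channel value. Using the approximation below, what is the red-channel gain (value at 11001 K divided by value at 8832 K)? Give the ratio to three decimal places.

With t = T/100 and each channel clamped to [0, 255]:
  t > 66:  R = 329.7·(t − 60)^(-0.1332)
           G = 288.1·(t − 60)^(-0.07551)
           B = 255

0.927

At 8832 K (t = 88.32):
  R = 329.7·(88.32 − 60)^(-0.1332) = 329.7·28.32^(-0.1332) = 329.7·0.64059 = 211.203.
At 11001 K (t = 110.01):
  R = 329.7·(110.01 − 60)^(-0.1332) = 329.7·50.01^(-0.1332) = 329.7·0.59386 = 195.796.
Gain = 195.796 / 211.203 = 0.9271 → 0.927.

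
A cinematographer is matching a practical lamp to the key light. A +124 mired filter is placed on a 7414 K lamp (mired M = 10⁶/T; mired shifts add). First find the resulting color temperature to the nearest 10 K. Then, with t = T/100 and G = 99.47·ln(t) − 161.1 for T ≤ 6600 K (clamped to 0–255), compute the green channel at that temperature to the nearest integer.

202

M_in = 10⁶/7414 = 134.88; M_out = 134.88 + (+124) = 258.88.
T_out = 10⁶/258.88 = 3862.8 K → 3860 K; t = 38.6.
G = 99.47·ln 38.6 − 161.1 = 99.47·3.6533 − 161.1 = 202.289.
Rounded: 202.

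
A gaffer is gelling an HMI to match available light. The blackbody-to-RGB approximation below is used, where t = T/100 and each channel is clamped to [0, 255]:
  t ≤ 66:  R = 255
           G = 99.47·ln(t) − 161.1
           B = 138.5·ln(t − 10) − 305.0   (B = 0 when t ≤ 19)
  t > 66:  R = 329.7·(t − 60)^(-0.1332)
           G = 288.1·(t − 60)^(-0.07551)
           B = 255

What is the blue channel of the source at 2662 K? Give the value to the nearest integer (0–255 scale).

84

t = 2662/100 = 26.62; the t ≤ 66 branch applies.
B = 138.5·ln(26.62 − 10) − 305.0 = 138.5·ln 16.62 − 305.0 = 138.5·2.8106 − 305.0 = 84.269.
Rounded: 84.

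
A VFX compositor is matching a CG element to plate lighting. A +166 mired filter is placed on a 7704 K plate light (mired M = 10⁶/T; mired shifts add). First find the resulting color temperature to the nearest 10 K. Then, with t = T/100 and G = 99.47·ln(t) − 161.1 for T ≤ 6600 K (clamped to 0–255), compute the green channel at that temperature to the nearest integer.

M_in = 10⁶/7704 = 129.80; M_out = 129.80 + (+166) = 295.80.
T_out = 10⁶/295.80 = 3380.6 K → 3380 K; t = 33.8.
G = 99.47·ln 33.8 − 161.1 = 99.47·3.5205 − 161.1 = 189.080.
Rounded: 189.

189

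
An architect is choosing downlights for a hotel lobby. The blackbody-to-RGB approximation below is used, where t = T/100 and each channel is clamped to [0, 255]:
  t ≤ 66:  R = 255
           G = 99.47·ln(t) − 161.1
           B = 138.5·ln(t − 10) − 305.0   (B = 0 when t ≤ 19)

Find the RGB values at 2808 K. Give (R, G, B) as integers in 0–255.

(255, 171, 96)

t = 2808/100 = 28.08; the t ≤ 66 branch applies.
R = 255 by definition for t ≤ 66.
G = 99.47·ln 28.08 − 161.1 = 99.47·3.3351 − 161.1 = 170.638.
B = 138.5·ln(28.08 − 10) − 305.0 = 138.5·ln 18.08 − 305.0 = 138.5·2.8948 − 305.0 = 95.931.
Rounded: (255, 171, 96).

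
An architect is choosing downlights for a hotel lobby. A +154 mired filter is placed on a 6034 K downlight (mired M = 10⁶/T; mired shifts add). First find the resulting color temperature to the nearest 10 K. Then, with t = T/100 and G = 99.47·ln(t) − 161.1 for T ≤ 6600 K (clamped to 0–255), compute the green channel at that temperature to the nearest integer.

181

M_in = 10⁶/6034 = 165.73; M_out = 165.73 + (+154) = 319.73.
T_out = 10⁶/319.73 = 3127.7 K → 3130 K; t = 31.3.
G = 99.47·ln 31.3 − 161.1 = 99.47·3.4436 − 161.1 = 181.437.
Rounded: 181.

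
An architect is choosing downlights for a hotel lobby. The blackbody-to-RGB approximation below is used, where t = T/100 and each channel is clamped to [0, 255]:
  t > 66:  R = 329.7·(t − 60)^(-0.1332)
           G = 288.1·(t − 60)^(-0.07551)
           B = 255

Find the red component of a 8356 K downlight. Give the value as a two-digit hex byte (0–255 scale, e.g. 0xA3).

0xD8

t = 8356/100 = 83.56; the t > 66 branch applies.
R = 329.7·(83.56 − 60)^(-0.1332) = 329.7·23.56^(-0.1332) = 329.7·0.65649 = 216.444.
Rounded: 216; in hex, 0xD8.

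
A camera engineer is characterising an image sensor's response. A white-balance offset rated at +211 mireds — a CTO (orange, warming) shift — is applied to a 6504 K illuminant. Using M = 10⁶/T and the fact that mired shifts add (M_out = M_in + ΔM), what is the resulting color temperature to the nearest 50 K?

2750 K

M_in = 10⁶/6504 = 153.75 mireds.
M_out = 153.75 + (+211) = 364.75 mireds.
T_out = 10⁶/364.75 = 2741.6 K → 2750 K.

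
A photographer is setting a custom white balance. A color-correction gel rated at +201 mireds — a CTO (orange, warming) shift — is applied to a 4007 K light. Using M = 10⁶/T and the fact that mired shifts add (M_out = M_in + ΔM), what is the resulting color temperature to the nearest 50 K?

2200 K

M_in = 10⁶/4007 = 249.56 mireds.
M_out = 249.56 + (+201) = 450.56 mireds.
T_out = 10⁶/450.56 = 2219.4 K → 2200 K.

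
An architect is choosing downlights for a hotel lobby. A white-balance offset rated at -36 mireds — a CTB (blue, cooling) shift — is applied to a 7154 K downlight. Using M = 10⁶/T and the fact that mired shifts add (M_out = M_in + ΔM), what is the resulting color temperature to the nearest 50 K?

M_in = 10⁶/7154 = 139.78 mireds.
M_out = 139.78 + (-36) = 103.78 mireds.
T_out = 10⁶/103.78 = 9635.6 K → 9650 K.

9650 K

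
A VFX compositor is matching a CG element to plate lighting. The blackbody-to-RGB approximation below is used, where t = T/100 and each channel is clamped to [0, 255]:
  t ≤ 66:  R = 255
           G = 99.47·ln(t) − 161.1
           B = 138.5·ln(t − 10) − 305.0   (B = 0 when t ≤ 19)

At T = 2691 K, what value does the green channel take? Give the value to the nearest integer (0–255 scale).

t = 2691/100 = 26.91; the t ≤ 66 branch applies.
G = 99.47·ln 26.91 − 161.1 = 99.47·3.2925 − 161.1 = 166.405.
Rounded: 166.

166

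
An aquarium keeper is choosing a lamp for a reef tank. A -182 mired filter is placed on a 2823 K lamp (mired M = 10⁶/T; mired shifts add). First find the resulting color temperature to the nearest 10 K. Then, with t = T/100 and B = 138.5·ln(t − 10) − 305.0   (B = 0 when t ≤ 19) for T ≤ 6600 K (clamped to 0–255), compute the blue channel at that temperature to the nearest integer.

231

M_in = 10⁶/2823 = 354.23; M_out = 354.23 + (-182) = 172.23.
T_out = 10⁶/172.23 = 5806.1 K → 5810 K; t = 58.1.
B = 138.5·ln(58.1 − 10) − 305.0 = 138.5·ln 48.1 − 305.0 = 138.5·3.8733 − 305.0 = 231.450.
Rounded: 231.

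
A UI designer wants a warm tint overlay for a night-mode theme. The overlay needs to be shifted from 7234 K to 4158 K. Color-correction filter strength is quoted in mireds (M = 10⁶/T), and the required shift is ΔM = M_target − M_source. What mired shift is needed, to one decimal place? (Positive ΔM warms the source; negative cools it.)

M_source = 10⁶/7234 = 138.236; M_target = 10⁶/4158 = 240.500.
ΔM = 240.500 − 138.236 = 102.264 → +102.3 mireds, a warming shift.

+102.3 mireds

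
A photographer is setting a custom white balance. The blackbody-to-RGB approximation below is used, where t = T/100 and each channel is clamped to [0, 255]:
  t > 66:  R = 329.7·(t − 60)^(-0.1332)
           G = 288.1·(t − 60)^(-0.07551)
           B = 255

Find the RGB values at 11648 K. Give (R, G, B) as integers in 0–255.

(193, 212, 255)

t = 11648/100 = 116.48; the t > 66 branch applies.
R = 329.7·(116.48 − 60)^(-0.1332) = 329.7·56.48^(-0.1332) = 329.7·0.58432 = 192.649.
G = 288.1·(116.48 − 60)^(-0.07551) = 288.1·56.48^(-0.07551) = 288.1·0.73742 = 212.450.
B = 255 by definition for t > 66.
Rounded: (193, 212, 255).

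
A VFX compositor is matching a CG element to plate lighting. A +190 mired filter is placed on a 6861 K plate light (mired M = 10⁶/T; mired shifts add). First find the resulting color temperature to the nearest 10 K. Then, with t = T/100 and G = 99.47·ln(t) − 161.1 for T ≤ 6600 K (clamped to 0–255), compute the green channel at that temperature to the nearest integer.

M_in = 10⁶/6861 = 145.75; M_out = 145.75 + (+190) = 335.75.
T_out = 10⁶/335.75 = 2978.4 K → 2980 K; t = 29.8.
G = 99.47·ln 29.8 − 161.1 = 99.47·3.3945 − 161.1 = 176.552.
Rounded: 177.

177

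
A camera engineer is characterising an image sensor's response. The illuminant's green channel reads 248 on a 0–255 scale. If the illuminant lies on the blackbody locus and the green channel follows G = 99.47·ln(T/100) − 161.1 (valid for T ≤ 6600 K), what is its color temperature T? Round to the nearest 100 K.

ln t = (248 + 161.1) / 99.47 = 4.1128.
t = e^4.1128 = 61.117.
T = 100·t = 6112 K → 6100 K to the nearest 100 K.

6100 K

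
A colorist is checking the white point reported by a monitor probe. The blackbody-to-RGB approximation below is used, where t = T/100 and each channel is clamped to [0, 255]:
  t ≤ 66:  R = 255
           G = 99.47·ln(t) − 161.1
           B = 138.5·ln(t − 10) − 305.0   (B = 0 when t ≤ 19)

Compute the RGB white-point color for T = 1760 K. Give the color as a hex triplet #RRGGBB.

t = 1760/100 = 17.6; the t ≤ 66 branch applies.
R = 255 by definition for t ≤ 66.
G = 99.47·ln 17.6 − 161.1 = 99.47·2.8679 − 161.1 = 124.170.
t = 17.6 ≤ 19, so B = 0.
Rounded: (255, 124, 0).
In hex: #FF7C00.

#FF7C00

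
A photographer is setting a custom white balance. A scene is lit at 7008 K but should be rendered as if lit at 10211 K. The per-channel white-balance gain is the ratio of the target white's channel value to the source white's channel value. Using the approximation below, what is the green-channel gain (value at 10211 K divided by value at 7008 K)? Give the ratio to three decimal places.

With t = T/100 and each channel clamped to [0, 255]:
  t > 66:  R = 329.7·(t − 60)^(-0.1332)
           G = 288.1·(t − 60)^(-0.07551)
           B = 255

0.898

At 7008 K (t = 70.08):
  G = 288.1·(70.08 − 60)^(-0.07551) = 288.1·10.08^(-0.07551) = 288.1·0.83990 = 241.976.
At 10211 K (t = 102.11):
  G = 288.1·(102.11 − 60)^(-0.07551) = 288.1·42.11^(-0.07551) = 288.1·0.75395 = 217.213.
Gain = 217.213 / 241.976 = 0.8977 → 0.898.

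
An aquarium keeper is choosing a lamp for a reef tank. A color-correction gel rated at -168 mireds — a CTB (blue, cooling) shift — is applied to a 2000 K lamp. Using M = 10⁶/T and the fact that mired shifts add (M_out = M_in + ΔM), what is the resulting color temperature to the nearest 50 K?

3000 K

M_in = 10⁶/2000 = 500.00 mireds.
M_out = 500.00 + (-168) = 332.00 mireds.
T_out = 10⁶/332.00 = 3012.0 K → 3000 K.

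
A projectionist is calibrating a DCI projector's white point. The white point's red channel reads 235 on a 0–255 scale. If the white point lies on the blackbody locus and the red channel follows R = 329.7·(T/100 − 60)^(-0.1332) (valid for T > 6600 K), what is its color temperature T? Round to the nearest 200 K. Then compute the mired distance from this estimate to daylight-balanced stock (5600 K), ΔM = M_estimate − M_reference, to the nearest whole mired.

(t − 60)^(-0.1332) = 235/329.7 = 0.71277.
t − 60 = 0.71277^(1/-0.1332) = 0.71277^(-7.508) = 12.705, so t = 72.705.
T = 100·t = 7271 K → 7200 K to the nearest 200 K.
M_estimate = 10⁶/7200 = 138.89; M_reference = 10⁶/5600 = 178.57.
ΔM = 138.89 − 178.57 = -39.68 → -40 mireds.

-40 mireds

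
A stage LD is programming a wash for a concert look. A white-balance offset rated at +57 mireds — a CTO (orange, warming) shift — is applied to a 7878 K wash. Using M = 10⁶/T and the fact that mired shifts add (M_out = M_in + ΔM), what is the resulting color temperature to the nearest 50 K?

M_in = 10⁶/7878 = 126.94 mireds.
M_out = 126.94 + (+57) = 183.94 mireds.
T_out = 10⁶/183.94 = 5436.7 K → 5450 K.

5450 K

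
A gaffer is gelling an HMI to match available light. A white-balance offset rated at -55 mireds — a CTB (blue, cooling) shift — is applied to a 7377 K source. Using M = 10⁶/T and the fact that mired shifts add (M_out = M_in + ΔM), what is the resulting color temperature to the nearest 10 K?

12410 K

M_in = 10⁶/7377 = 135.56 mireds.
M_out = 135.56 + (-55) = 80.56 mireds.
T_out = 10⁶/80.56 = 12413.7 K → 12410 K.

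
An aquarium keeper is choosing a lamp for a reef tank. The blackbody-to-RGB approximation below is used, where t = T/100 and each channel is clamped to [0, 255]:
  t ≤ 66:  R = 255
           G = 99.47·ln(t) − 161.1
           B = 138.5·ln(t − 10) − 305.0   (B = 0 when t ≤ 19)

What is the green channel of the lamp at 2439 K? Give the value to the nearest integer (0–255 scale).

157

t = 2439/100 = 24.39; the t ≤ 66 branch applies.
G = 99.47·ln 24.39 − 161.1 = 99.47·3.1942 − 161.1 = 156.624.
Rounded: 157.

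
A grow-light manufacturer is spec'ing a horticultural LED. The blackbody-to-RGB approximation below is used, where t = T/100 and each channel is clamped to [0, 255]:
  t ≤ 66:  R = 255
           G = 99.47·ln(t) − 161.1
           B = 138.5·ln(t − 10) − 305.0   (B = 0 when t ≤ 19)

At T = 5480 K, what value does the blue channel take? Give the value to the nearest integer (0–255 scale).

t = 5480/100 = 54.8; the t ≤ 66 branch applies.
B = 138.5·ln(54.8 − 10) − 305.0 = 138.5·ln 44.8 − 305.0 = 138.5·3.8022 − 305.0 = 221.606.
Rounded: 222.

222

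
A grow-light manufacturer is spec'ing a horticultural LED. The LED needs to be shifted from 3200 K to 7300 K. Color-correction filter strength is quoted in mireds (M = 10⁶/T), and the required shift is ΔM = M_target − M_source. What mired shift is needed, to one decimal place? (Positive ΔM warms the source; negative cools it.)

-175.5 mireds

M_source = 10⁶/3200 = 312.500; M_target = 10⁶/7300 = 136.986.
ΔM = 136.986 − 312.500 = -175.514 → -175.5 mireds, a cooling shift.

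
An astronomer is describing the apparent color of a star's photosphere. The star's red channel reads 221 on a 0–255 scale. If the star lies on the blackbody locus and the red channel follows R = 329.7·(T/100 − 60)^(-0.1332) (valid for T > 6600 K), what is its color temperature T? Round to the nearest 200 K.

8000 K

(t − 60)^(-0.1332) = 221/329.7 = 0.67031.
t − 60 = 0.67031^(1/-0.1332) = 0.67031^(-7.508) = 20.149, so t = 80.149.
T = 100·t = 8015 K → 8000 K to the nearest 200 K.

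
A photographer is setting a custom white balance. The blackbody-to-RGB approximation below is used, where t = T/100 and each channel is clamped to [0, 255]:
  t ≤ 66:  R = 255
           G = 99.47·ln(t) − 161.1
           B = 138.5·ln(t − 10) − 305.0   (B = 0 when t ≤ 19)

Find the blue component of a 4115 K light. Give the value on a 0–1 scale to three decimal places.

t = 4115/100 = 41.15; the t ≤ 66 branch applies.
B = 138.5·ln(41.15 − 10) − 305.0 = 138.5·ln 31.15 − 305.0 = 138.5·3.4388 − 305.0 = 171.276.
On a 0–1 scale: 171.276/255 = 0.6717 → 0.672.

0.672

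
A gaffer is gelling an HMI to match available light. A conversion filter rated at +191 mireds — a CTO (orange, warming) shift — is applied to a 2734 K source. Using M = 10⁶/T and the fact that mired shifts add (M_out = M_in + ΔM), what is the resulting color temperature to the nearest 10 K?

M_in = 10⁶/2734 = 365.76 mireds.
M_out = 365.76 + (+191) = 556.76 mireds.
T_out = 10⁶/556.76 = 1796.1 K → 1800 K.

1800 K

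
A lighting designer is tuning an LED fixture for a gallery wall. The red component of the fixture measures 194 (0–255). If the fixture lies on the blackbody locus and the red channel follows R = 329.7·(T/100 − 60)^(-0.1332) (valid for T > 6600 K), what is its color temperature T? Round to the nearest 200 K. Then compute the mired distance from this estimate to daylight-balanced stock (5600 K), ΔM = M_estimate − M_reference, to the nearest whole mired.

(t − 60)^(-0.1332) = 194/329.7 = 0.58841.
t − 60 = 0.58841^(1/-0.1332) = 0.58841^(-7.508) = 53.593, so t = 113.593.
T = 100·t = 11359 K → 11400 K to the nearest 200 K.
M_estimate = 10⁶/11400 = 87.72; M_reference = 10⁶/5600 = 178.57.
ΔM = 87.72 − 178.57 = -90.85 → -91 mireds.

-91 mireds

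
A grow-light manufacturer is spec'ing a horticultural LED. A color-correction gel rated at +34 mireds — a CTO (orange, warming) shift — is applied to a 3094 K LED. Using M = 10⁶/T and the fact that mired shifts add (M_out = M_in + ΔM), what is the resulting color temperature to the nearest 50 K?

2800 K

M_in = 10⁶/3094 = 323.21 mireds.
M_out = 323.21 + (+34) = 357.21 mireds.
T_out = 10⁶/357.21 = 2799.5 K → 2800 K.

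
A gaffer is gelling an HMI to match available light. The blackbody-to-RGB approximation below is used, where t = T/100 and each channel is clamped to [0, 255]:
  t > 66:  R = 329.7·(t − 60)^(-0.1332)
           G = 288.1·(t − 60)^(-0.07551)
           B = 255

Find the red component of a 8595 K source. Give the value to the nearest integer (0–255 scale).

214

t = 8595/100 = 85.95; the t > 66 branch applies.
R = 329.7·(85.95 − 60)^(-0.1332) = 329.7·25.95^(-0.1332) = 329.7·0.64809 = 213.676.
Rounded: 214.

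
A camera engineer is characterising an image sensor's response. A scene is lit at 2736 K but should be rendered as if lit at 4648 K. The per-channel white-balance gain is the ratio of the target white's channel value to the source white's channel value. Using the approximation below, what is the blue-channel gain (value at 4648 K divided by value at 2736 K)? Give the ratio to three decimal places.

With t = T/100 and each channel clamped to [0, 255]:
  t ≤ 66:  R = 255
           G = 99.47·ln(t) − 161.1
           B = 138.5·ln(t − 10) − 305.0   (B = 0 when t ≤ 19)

At 2736 K (t = 27.36):
  B = 138.5·ln(27.36 − 10) − 305.0 = 138.5·ln 17.36 − 305.0 = 138.5·2.8542 − 305.0 = 90.302.
At 4648 K (t = 46.48):
  B = 138.5·ln(46.48 − 10) − 305.0 = 138.5·ln 36.48 − 305.0 = 138.5·3.5968 − 305.0 = 193.152.
Gain = 193.152 / 90.302 = 2.1389 → 2.139.

2.139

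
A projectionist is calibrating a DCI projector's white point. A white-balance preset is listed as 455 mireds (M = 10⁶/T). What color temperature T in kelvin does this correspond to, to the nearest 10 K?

T = 10⁶ / 455 = 2197.80 K → 2200 K.

2200 K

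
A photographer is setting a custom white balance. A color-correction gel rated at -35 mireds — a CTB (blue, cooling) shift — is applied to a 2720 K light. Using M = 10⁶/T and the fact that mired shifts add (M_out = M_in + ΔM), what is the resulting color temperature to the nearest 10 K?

M_in = 10⁶/2720 = 367.65 mireds.
M_out = 367.65 + (-35) = 332.65 mireds.
T_out = 10⁶/332.65 = 3006.2 K → 3010 K.

3010 K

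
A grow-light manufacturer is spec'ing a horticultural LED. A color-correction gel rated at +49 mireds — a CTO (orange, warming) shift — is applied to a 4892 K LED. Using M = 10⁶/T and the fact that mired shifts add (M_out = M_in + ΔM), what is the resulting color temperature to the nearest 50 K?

M_in = 10⁶/4892 = 204.42 mireds.
M_out = 204.42 + (+49) = 253.42 mireds.
T_out = 10⁶/253.42 = 3946.1 K → 3950 K.

3950 K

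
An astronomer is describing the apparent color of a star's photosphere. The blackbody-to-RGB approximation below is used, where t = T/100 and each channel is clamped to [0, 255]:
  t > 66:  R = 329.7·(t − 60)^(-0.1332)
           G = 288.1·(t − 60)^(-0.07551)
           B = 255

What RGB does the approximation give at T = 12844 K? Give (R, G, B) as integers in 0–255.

(188, 209, 255)

t = 12844/100 = 128.44; the t > 66 branch applies.
R = 329.7·(128.44 − 60)^(-0.1332) = 329.7·68.44^(-0.1332) = 329.7·0.56956 = 187.783.
G = 288.1·(128.44 − 60)^(-0.07551) = 288.1·68.44^(-0.07551) = 288.1·0.72680 = 209.391.
B = 255 by definition for t > 66.
Rounded: (188, 209, 255).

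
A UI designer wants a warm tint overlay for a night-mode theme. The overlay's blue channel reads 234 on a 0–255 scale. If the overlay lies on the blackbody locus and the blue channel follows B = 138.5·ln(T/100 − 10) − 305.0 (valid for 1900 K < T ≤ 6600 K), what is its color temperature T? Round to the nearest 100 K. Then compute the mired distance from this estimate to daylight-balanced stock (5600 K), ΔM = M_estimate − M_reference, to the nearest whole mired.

-9 mireds

ln(t − 10) = (234 + 305.0) / 138.5 = 3.8917.
t − 10 = e^3.8917 = 48.994, so t = 58.994.
T = 100·t = 5899 K → 5900 K to the nearest 100 K.
M_estimate = 10⁶/5900 = 169.49; M_reference = 10⁶/5600 = 178.57.
ΔM = 169.49 − 178.57 = -9.08 → -9 mireds.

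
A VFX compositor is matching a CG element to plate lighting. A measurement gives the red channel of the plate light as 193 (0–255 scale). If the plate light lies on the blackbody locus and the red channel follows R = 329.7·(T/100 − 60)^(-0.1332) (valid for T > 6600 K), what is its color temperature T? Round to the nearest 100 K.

(t − 60)^(-0.1332) = 193/329.7 = 0.58538.
t − 60 = 0.58538^(1/-0.1332) = 0.58538^(-7.508) = 55.713, so t = 115.713.
T = 100·t = 11571 K → 11600 K to the nearest 100 K.

11600 K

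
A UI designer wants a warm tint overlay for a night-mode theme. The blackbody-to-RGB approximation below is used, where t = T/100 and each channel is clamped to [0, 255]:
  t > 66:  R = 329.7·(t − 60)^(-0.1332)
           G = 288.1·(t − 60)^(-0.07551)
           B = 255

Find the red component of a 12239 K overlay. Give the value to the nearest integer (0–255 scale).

190

t = 12239/100 = 122.39; the t > 66 branch applies.
R = 329.7·(122.39 − 60)^(-0.1332) = 329.7·62.39^(-0.1332) = 329.7·0.57662 = 190.112.
Rounded: 190.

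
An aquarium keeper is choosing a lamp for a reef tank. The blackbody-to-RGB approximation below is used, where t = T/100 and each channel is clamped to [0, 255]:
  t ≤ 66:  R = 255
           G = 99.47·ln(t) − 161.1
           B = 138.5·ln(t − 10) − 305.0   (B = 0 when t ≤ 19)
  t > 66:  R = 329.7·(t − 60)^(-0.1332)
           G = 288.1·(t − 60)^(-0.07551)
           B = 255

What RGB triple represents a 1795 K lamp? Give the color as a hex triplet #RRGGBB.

#FF7E00

t = 1795/100 = 17.95; the t ≤ 66 branch applies.
R = 255 by definition for t ≤ 66.
G = 99.47·ln 17.95 − 161.1 = 99.47·2.8876 − 161.1 = 126.129.
t = 17.95 ≤ 19, so B = 0.
Rounded: (255, 126, 0).
In hex: #FF7E00.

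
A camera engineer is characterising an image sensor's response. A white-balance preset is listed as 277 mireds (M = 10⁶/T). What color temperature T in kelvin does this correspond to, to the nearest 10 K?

3610 K

T = 10⁶ / 277 = 3610.11 K → 3610 K.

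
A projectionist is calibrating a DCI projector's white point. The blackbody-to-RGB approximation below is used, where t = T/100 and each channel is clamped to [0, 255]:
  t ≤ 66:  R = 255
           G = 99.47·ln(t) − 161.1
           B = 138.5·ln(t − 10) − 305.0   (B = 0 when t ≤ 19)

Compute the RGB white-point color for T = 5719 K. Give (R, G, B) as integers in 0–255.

(255, 241, 229)

t = 5719/100 = 57.19; the t ≤ 66 branch applies.
R = 255 by definition for t ≤ 66.
G = 99.47·ln 57.19 − 161.1 = 99.47·4.0464 − 161.1 = 241.393.
B = 138.5·ln(57.19 − 10) − 305.0 = 138.5·ln 47.19 − 305.0 = 138.5·3.8542 − 305.0 = 228.804.
Rounded: (255, 241, 229).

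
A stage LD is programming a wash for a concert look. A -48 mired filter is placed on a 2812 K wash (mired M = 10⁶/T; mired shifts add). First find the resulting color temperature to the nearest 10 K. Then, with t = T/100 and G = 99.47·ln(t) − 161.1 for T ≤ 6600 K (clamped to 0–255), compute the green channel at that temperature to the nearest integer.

185

M_in = 10⁶/2812 = 355.62; M_out = 355.62 + (-48) = 307.62.
T_out = 10⁶/307.62 = 3250.8 K → 3250 K; t = 32.5.
G = 99.47·ln 32.5 − 161.1 = 99.47·3.4812 − 161.1 = 185.179.
Rounded: 185.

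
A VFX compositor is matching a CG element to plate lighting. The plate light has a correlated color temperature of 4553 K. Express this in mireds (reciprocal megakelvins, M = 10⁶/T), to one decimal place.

219.6 mireds

M = 10⁶ / 4553 = 219.635 → 219.6 mireds.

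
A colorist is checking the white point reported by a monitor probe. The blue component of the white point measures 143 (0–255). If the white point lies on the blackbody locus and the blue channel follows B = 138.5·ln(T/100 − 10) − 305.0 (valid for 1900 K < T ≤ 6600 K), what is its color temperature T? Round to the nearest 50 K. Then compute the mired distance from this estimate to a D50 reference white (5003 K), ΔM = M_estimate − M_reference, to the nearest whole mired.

+82 mireds

ln(t − 10) = (143 + 305.0) / 138.5 = 3.2347.
t − 10 = e^3.2347 = 25.398, so t = 35.398.
T = 100·t = 3540 K → 3550 K to the nearest 50 K.
M_estimate = 10⁶/3550 = 281.69; M_reference = 10⁶/5003 = 199.88.
ΔM = 281.69 − 199.88 = 81.81 → +82 mireds.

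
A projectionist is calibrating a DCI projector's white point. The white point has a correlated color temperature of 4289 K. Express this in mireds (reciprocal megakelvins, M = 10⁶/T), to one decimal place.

M = 10⁶ / 4289 = 233.155 → 233.2 mireds.

233.2 mireds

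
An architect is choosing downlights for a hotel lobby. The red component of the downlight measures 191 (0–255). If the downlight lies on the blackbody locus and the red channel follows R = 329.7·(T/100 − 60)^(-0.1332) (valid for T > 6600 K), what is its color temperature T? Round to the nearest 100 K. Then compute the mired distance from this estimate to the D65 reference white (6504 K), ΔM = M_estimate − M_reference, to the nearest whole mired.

(t − 60)^(-0.1332) = 191/329.7 = 0.57931.
t − 60 = 0.57931^(1/-0.1332) = 0.57931^(-7.508) = 60.245, so t = 120.245.
T = 100·t = 12025 K → 12000 K to the nearest 100 K.
M_estimate = 10⁶/12000 = 83.33; M_reference = 10⁶/6504 = 153.75.
ΔM = 83.33 − 153.75 = -70.42 → -70 mireds.

-70 mireds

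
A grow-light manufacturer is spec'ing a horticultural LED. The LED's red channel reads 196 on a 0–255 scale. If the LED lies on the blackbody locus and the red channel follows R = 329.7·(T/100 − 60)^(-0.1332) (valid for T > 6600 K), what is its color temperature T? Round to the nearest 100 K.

(t − 60)^(-0.1332) = 196/329.7 = 0.59448.
t − 60 = 0.59448^(1/-0.1332) = 0.59448^(-7.508) = 49.621, so t = 109.621.
T = 100·t = 10962 K → 11000 K to the nearest 100 K.

11000 K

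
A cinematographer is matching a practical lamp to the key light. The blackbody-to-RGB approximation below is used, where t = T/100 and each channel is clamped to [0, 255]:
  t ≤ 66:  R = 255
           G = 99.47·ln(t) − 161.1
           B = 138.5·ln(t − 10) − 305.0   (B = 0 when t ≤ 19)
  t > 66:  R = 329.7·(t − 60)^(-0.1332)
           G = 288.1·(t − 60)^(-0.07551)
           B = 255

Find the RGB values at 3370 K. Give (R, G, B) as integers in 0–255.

t = 3370/100 = 33.7; the t ≤ 66 branch applies.
R = 255 by definition for t ≤ 66.
G = 99.47·ln 33.7 − 161.1 = 99.47·3.5175 − 161.1 = 188.786.
B = 138.5·ln(33.7 − 10) − 305.0 = 138.5·ln 23.7 − 305.0 = 138.5·3.1655 − 305.0 = 133.418.
Rounded: (255, 189, 133).

(255, 189, 133)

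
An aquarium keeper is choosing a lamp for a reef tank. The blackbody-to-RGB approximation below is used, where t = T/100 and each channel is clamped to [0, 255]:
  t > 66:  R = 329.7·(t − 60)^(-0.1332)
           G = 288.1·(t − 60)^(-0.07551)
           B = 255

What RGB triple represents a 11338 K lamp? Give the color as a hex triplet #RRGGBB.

t = 11338/100 = 113.38; the t > 66 branch applies.
R = 329.7·(113.38 − 60)^(-0.1332) = 329.7·53.38^(-0.1332) = 329.7·0.58873 = 194.103.
G = 288.1·(113.38 − 60)^(-0.07551) = 288.1·53.38^(-0.07551) = 288.1·0.74057 = 213.358.
B = 255 by definition for t > 66.
Rounded: (194, 213, 255).
In hex: #C2D5FF.

#C2D5FF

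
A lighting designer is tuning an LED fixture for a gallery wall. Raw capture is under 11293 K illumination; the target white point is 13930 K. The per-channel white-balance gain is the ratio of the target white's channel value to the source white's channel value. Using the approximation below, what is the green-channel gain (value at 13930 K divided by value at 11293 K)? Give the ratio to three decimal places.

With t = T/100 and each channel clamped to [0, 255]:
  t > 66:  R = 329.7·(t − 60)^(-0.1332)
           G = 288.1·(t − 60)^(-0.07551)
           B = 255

At 11293 K (t = 112.93):
  G = 288.1·(112.93 − 60)^(-0.07551) = 288.1·52.93^(-0.07551) = 288.1·0.74104 = 213.494.
At 13930 K (t = 139.3):
  G = 288.1·(139.3 − 60)^(-0.07551) = 288.1·79.3^(-0.07551) = 288.1·0.71876 = 207.076.
Gain = 207.076 / 213.494 = 0.9699 → 0.970.

0.970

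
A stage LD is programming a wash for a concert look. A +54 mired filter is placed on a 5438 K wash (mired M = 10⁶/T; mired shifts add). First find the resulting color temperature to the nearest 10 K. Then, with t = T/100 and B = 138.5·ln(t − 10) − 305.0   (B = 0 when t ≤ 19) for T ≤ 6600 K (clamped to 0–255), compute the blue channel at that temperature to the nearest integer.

175

M_in = 10⁶/5438 = 183.89; M_out = 183.89 + (+54) = 237.89.
T_out = 10⁶/237.89 = 4203.6 K → 4200 K; t = 42.
B = 138.5·ln(42 − 10) − 305.0 = 138.5·ln 32 − 305.0 = 138.5·3.4657 − 305.0 = 175.004.
Rounded: 175.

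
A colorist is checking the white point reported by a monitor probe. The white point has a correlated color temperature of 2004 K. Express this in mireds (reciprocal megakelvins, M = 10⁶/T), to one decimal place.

499.0 mireds

M = 10⁶ / 2004 = 499.002 → 499.0 mireds.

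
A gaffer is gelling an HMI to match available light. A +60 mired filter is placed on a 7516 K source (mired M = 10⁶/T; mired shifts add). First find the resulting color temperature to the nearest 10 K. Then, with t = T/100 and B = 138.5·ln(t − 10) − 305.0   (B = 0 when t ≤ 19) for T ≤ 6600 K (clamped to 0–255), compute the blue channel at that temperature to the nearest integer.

212

M_in = 10⁶/7516 = 133.05; M_out = 133.05 + (+60) = 193.05.
T_out = 10⁶/193.05 = 5180.0 K → 5180 K; t = 51.8.
B = 138.5·ln(51.8 − 10) − 305.0 = 138.5·ln 41.8 − 305.0 = 138.5·3.7329 − 305.0 = 212.006.
Rounded: 212.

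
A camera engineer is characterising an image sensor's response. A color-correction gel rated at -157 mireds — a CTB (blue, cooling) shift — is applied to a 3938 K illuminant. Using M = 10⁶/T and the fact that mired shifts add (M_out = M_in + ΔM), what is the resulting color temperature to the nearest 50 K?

M_in = 10⁶/3938 = 253.94 mireds.
M_out = 253.94 + (-157) = 96.94 mireds.
T_out = 10⁶/96.94 = 10316.1 K → 10300 K.

10300 K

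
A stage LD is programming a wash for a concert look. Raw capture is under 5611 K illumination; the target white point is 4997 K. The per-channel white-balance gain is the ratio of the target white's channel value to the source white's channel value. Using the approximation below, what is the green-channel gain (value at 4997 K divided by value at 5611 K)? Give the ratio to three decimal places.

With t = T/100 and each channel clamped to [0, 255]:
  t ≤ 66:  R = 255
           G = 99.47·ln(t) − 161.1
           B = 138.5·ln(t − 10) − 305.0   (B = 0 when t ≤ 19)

At 5611 K (t = 56.11):
  G = 99.47·ln 56.11 − 161.1 = 99.47·4.0273 − 161.1 = 239.497.
At 4997 K (t = 49.97):
  G = 99.47·ln 49.97 − 161.1 = 99.47·3.9114 − 161.1 = 227.969.
Gain = 227.969 / 239.497 = 0.9519 → 0.952.

0.952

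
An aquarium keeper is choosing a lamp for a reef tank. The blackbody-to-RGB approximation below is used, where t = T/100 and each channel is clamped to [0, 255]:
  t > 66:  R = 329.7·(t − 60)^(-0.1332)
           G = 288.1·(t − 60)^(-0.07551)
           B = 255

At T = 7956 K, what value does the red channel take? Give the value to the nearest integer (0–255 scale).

222

t = 7956/100 = 79.56; the t > 66 branch applies.
R = 329.7·(79.56 − 60)^(-0.1332) = 329.7·19.56^(-0.1332) = 329.7·0.67296 = 221.875.
Rounded: 222.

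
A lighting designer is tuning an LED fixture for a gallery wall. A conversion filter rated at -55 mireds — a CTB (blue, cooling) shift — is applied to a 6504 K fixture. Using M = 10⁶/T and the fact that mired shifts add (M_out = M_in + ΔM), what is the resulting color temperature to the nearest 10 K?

10130 K

M_in = 10⁶/6504 = 153.75 mireds.
M_out = 153.75 + (-55) = 98.75 mireds.
T_out = 10⁶/98.75 = 10126.4 K → 10130 K.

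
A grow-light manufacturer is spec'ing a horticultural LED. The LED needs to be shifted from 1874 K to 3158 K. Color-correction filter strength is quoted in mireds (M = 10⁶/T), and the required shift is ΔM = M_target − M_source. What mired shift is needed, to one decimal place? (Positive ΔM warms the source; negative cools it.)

M_source = 10⁶/1874 = 533.618; M_target = 10⁶/3158 = 316.656.
ΔM = 316.656 − 533.618 = -216.962 → -217.0 mireds, a cooling shift.

-217.0 mireds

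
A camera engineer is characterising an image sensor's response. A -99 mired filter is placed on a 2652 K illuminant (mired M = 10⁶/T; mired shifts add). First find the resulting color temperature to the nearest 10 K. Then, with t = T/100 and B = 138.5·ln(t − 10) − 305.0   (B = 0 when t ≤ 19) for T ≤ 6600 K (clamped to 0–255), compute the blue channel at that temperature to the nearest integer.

146

M_in = 10⁶/2652 = 377.07; M_out = 377.07 + (-99) = 278.07.
T_out = 10⁶/278.07 = 3596.2 K → 3600 K; t = 36.
B = 138.5·ln(36 − 10) − 305.0 = 138.5·ln 26 − 305.0 = 138.5·3.2581 − 305.0 = 146.246.
Rounded: 146.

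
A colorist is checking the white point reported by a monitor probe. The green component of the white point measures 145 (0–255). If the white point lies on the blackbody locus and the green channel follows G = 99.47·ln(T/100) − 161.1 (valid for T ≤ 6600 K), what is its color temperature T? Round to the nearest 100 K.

2200 K

ln t = (145 + 161.1) / 99.47 = 3.0773.
t = e^3.0773 = 21.700.
T = 100·t = 2170 K → 2200 K to the nearest 100 K.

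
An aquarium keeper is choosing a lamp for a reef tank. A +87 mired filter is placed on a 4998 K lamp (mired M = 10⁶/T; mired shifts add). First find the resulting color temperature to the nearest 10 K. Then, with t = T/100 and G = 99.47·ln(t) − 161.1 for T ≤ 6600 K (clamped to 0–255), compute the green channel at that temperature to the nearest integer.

M_in = 10⁶/4998 = 200.08; M_out = 200.08 + (+87) = 287.08.
T_out = 10⁶/287.08 = 3483.3 K → 3480 K; t = 34.8.
G = 99.47·ln 34.8 − 161.1 = 99.47·3.5496 − 161.1 = 191.980.
Rounded: 192.

192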